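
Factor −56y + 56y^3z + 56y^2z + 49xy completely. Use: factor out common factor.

−56y + 56y^3z + 56y^2z + 49xy
= 7(−8y + 8y^3z + 8y^2z + 7xy)    [factor out 7]
= 7y(−8 + 8y^2z + 8yz + 7x)    [factor out y]

7y(−8 + 8y^2z + 8yz + 7x)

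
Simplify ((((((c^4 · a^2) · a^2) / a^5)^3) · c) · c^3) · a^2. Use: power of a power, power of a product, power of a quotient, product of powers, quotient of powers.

((((((c^4 · a^2) · a^2) / a^5)^3) · c) · c^3) · a^2
= ((((((c^4 · a^2) · a^2)^3) / ((a^5)^3)) · c) · c^3) · a^2    [power of a quotient]
= ((((((c^4 · a^2)^3) · ((a^2)^3)) / ((a^5)^3)) · c) · c^3) · a^2    [power of a product]
= (((((((c^4)^3) · ((a^2)^3)) · ((a^2)^3)) / ((a^5)^3)) · c) · c^3) · a^2    [power of a product]
= (((((c^12 · ((a^2)^3)) · ((a^2)^3)) / ((a^5)^3)) · c) · c^3) · a^2    [power of a power]
= (((((c^12 · a^6) · ((a^2)^3)) / ((a^5)^3)) · c) · c^3) · a^2    [power of a power]
= (((((c^12 · a^6) · a^6) / ((a^5)^3)) · c) · c^3) · a^2    [power of a power]
= (((((c^12 · a^6) · a^6) / a^15) · c) · c^3) · a^2    [power of a power]
= a^(-1)c^16    [quotient of powers; product of powers]

a^(-1)c^16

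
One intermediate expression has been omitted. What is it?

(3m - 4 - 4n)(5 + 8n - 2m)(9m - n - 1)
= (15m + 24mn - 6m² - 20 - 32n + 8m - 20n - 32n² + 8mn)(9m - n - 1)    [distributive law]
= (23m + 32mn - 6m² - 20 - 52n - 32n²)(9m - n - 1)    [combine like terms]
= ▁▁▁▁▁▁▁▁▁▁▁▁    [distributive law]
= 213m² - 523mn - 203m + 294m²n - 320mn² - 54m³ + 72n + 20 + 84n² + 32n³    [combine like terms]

Applying distributive law to the line above:

207m² - 23mn - 23m + 288m²n - 32mn² - 32mn - 54m³ + 6m²n + 6m² - 180m + 20n + 20 - 468mn + 52n² + 52n - 288mn² + 32n³ + 32n²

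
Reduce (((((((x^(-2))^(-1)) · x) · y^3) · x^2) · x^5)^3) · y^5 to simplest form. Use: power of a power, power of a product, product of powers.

(((((((x^(-2))^(-1)) · x) · y^3) · x^2) · x^5)^3) · y^5
= (((((((x^(-2))^(-1)) · x) · y^3) · x^2)^3) · ((x^5)^3)) · y^5    [power of a product]
= (((((((x^(-2))^(-1)) · x) · y^3)^3) · ((x^2)^3)) · ((x^5)^3)) · y^5    [power of a product]
= (((((((x^(-2))^(-1)) · x)^3) · ((y^3)^3)) · ((x^2)^3)) · ((x^5)^3)) · y^5    [power of a product]
= (((((((x^(-2))^(-1))^3) · (x^3)) · ((y^3)^3)) · ((x^2)^3)) · ((x^5)^3)) · y^5    [power of a product]
= ((((((x^(-2))^(-3)) · (x^3)) · ((y^3)^3)) · ((x^2)^3)) · ((x^5)^3)) · y^5    [power of a power]
= ((((x^6 · (x^3)) · ((y^3)^3)) · ((x^2)^3)) · ((x^5)^3)) · y^5    [power of a power]
= (((x^9 · ((y^3)^3)) · ((x^2)^3)) · ((x^5)^3)) · y^5    [product of powers]
= (((x^9 · y^9) · ((x^2)^3)) · ((x^5)^3)) · y^5    [power of a power]
= (((x^9 · y^9) · x^6) · ((x^5)^3)) · y^5    [power of a power]
= (((x^9 · y^9) · x^6) · x^15) · y^5    [power of a power]
= x^30·y^14    [product of powers]

x^30·y^14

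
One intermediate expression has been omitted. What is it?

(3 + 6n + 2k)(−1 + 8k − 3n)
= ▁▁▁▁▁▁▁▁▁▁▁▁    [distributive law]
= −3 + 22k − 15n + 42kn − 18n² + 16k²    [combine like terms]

After distributive law, the bracketed line is:

−3 + 24k − 9n − 6n + 48kn − 18n² − 2k + 16k² − 6kn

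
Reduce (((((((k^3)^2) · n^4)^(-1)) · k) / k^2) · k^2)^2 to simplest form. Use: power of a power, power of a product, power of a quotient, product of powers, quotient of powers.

(((((((k^3)^2) · n^4)^(-1)) · k) / k^2) · k^2)^2
= (((((((k^3)^2) · n^4)^(-1)) · k) / k^2)^2) · ((k^2)^2)    [power of a product]
= (((((((k^3)^2) · n^4)^(-1)) · k)^2) / ((k^2)^2)) · ((k^2)^2)    [power of a quotient]
= (((((((k^3)^2) · n^4)^(-1))^2) · (k^2)) / ((k^2)^2)) · ((k^2)^2)    [power of a product]
= ((((((k^3)^2) · n^4)^(-2)) · (k^2)) / ((k^2)^2)) · ((k^2)^2)    [power of a power]
= ((((((k^3)^2)^(-2)) · ((n^4)^(-2))) · (k^2)) / ((k^2)^2)) · ((k^2)^2)    [power of a product]
= (((((k^3)^(-4)) · ((n^4)^(-2))) · (k^2)) / ((k^2)^2)) · ((k^2)^2)    [power of a power]
= (((k^(-12) · ((n^4)^(-2))) · (k^2)) / ((k^2)^2)) · ((k^2)^2)    [power of a power]
= (((k^(-12) · n^(-8)) · (k^2)) / ((k^2)^2)) · ((k^2)^2)    [power of a power]
= (((k^(-12) · n^(-8)) · k^2) / k^4) · ((k^2)^2)    [power of a power]
= (((k^(-12) · n^(-8)) · k^2) / k^4) · k^4    [power of a power]
= k^(-10)·n^(-8)    [quotient of powers; product of powers]

k^(-10)·n^(-8)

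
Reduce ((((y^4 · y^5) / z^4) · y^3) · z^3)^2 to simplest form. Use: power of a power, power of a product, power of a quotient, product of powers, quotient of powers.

y^24z^(-2)

((((y^4 · y^5) / z^4) · y^3) · z^3)^2
= ((((y^4 · y^5) / z^4) · y^3)^2) · ((z^3)^2)    [power of a product]
= ((((y^4 · y^5) / z^4)^2) · ((y^3)^2)) · ((z^3)^2)    [power of a product]
= ((((y^4 · y^5)^2) / ((z^4)^2)) · ((y^3)^2)) · ((z^3)^2)    [power of a quotient]
= (((((y^4)^2) · ((y^5)^2)) / ((z^4)^2)) · ((y^3)^2)) · ((z^3)^2)    [power of a product]
= (((y^8 · ((y^5)^2)) / ((z^4)^2)) · ((y^3)^2)) · ((z^3)^2)    [power of a power]
= (((y^8 · y^10) / ((z^4)^2)) · ((y^3)^2)) · ((z^3)^2)    [power of a power]
= ((y^18 / ((z^4)^2)) · ((y^3)^2)) · ((z^3)^2)    [product of powers]
= ((y^18 / z^8) · ((y^3)^2)) · ((z^3)^2)    [power of a power]
= ((y^18 / z^8) · y^6) · ((z^3)^2)    [power of a power]
= ((y^18 / z^8) · y^6) · z^6    [power of a power]
= y^24z^(-2)    [quotient of powers; product of powers]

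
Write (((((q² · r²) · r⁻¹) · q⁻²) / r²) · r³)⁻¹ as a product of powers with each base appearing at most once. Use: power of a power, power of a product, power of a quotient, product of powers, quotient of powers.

(((((q² · r²) · r⁻¹) · q⁻²) / r²) · r³)⁻¹
= (((((q² · r²) · r⁻¹) · q⁻²) / r²)⁻¹) · ((r³)⁻¹)    [power of a product]
= (((((q² · r²) · r⁻¹) · q⁻²)⁻¹) / ((r²)⁻¹)) · ((r³)⁻¹)    [power of a quotient]
= (((((q² · r²) · r⁻¹)⁻¹) · ((q⁻²)⁻¹)) / ((r²)⁻¹)) · ((r³)⁻¹)    [power of a product]
= (((((q² · r²)⁻¹) · ((r⁻¹)⁻¹)) · ((q⁻²)⁻¹)) / ((r²)⁻¹)) · ((r³)⁻¹)    [power of a product]
= ((((((q²)⁻¹) · ((r²)⁻¹)) · ((r⁻¹)⁻¹)) · ((q⁻²)⁻¹)) / ((r²)⁻¹)) · ((r³)⁻¹)    [power of a product]
= ((((q⁻² · ((r²)⁻¹)) · ((r⁻¹)⁻¹)) · ((q⁻²)⁻¹)) / ((r²)⁻¹)) · ((r³)⁻¹)    [power of a power]
= ((((q⁻² · r⁻²) · ((r⁻¹)⁻¹)) · ((q⁻²)⁻¹)) / ((r²)⁻¹)) · ((r³)⁻¹)    [power of a power]
= ((((q⁻² · r⁻²) · r) · ((q⁻²)⁻¹)) / ((r²)⁻¹)) · ((r³)⁻¹)    [power of a power]
= ((((q⁻² · r⁻²) · r) · q²) / ((r²)⁻¹)) · ((r³)⁻¹)    [power of a power]
= ((((q⁻² · r⁻²) · r) · q²) / r⁻²) · ((r³)⁻¹)    [power of a power]
= ((((q⁻² · r⁻²) · r) · q²) / r⁻²) · r⁻³    [power of a power]
= r⁻²    [quotient of powers; product of powers]

r⁻²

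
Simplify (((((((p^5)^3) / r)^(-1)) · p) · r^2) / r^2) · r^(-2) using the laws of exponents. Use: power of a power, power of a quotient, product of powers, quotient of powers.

p^(-14)·r^(-1)

(((((((p^5)^3) / r)^(-1)) · p) · r^2) / r^2) · r^(-2)
= (((((((p^5)^3)^(-1)) / (r^(-1))) · p) · r^2) / r^2) · r^(-2)    [power of a quotient]
= ((((((p^5)^(-3)) / (r^(-1))) · p) · r^2) / r^2) · r^(-2)    [power of a power]
= ((((p^(-15) / (r^(-1))) · p) · r^2) / r^2) · r^(-2)    [power of a power]
= p^(-14)·r^(-1)    [quotient of powers; product of powers]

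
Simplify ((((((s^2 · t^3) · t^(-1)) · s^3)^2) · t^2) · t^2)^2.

((((((s^2 · t^3) · t^(-1)) · s^3)^2) · t^2) · t^2)^2
= ((((((s^2 · t^3) · t^(-1)) · s^3)^2) · t^2)^2) · ((t^2)^2)    [power of a product]
= ((((((s^2 · t^3) · t^(-1)) · s^3)^2)^2) · ((t^2)^2)) · ((t^2)^2)    [power of a product]
= (((((s^2 · t^3) · t^(-1)) · s^3)^4) · ((t^2)^2)) · ((t^2)^2)    [power of a power]
= (((((s^2 · t^3) · t^(-1))^4) · ((s^3)^4)) · ((t^2)^2)) · ((t^2)^2)    [power of a product]
= (((((s^2 · t^3)^4) · ((t^(-1))^4)) · ((s^3)^4)) · ((t^2)^2)) · ((t^2)^2)    [power of a product]
= ((((((s^2)^4) · ((t^3)^4)) · ((t^(-1))^4)) · ((s^3)^4)) · ((t^2)^2)) · ((t^2)^2)    [power of a product]
= ((((s^8 · ((t^3)^4)) · ((t^(-1))^4)) · ((s^3)^4)) · ((t^2)^2)) · ((t^2)^2)    [power of a power]
= ((((s^8 · t^12) · ((t^(-1))^4)) · ((s^3)^4)) · ((t^2)^2)) · ((t^2)^2)    [power of a power]
= ((((s^8 · t^12) · t^(-4)) · ((s^3)^4)) · ((t^2)^2)) · ((t^2)^2)    [power of a power]
= ((((s^8 · t^12) · t^(-4)) · s^12) · ((t^2)^2)) · ((t^2)^2)    [power of a power]
= ((((s^8 · t^12) · t^(-4)) · s^12) · t^4) · ((t^2)^2)    [power of a power]
= ((((s^8 · t^12) · t^(-4)) · s^12) · t^4) · t^4    [power of a power]
= s^20t^16    [product of powers]

s^20t^16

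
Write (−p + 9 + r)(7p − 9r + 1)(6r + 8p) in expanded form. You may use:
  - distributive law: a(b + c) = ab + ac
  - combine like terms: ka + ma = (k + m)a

86p^2r − 56p^3 + 24pr^2 − 268pr + 496p^2 − 480r^2 + 54r + 72p − 54r^3

(−p + 9 + r)(7p − 9r + 1)(6r + 8p)
= (−7p^2 + 9pr − p + 63p − 81r + 9 + 7pr − 9r^2 + r)(6r + 8p)    [distributive law]
= (−7p^2 + 16pr + 62p − 80r + 9 − 9r^2)(6r + 8p)    [combine like terms]
= −42p^2r − 56p^3 + 96pr^2 + 128p^2r + 372pr + 496p^2 − 480r^2 − 640pr + 54r + 72p − 54r^3 − 72pr^2    [distributive law]
= 86p^2r − 56p^3 + 24pr^2 − 268pr + 496p^2 − 480r^2 + 54r + 72p − 54r^3    [combine like terms]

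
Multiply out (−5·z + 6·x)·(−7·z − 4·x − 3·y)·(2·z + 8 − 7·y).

70·z^3 + 280·z^2 − 215·y·z^2 − 44·x·z^2 − 176·x·z + 118·x·y·z + 120·y·z − 105·y^2·z − 48·x^2·z − 192·x^2 + 168·x^2·y − 144·x·y + 126·x·y^2

(−5·z + 6·x)·(−7·z − 4·x − 3·y)·(2·z + 8 − 7·y)
= (35·z^2 + 20·x·z + 15·y·z − 42·x·z − 24·x^2 − 18·x·y)·(2·z + 8 − 7·y)    [distributive law]
= (35·z^2 − 22·x·z + 15·y·z − 24·x^2 − 18·x·y)·(2·z + 8 − 7·y)    [combine like terms]
= 70·z^3 + 280·z^2 − 245·y·z^2 − 44·x·z^2 − 176·x·z + 154·x·y·z + 30·y·z^2 + 120·y·z − 105·y^2·z − 48·x^2·z − 192·x^2 + 168·x^2·y − 36·x·y·z − 144·x·y + 126·x·y^2    [distributive law]
= 70·z^3 + 280·z^2 − 215·y·z^2 − 44·x·z^2 − 176·x·z + 118·x·y·z + 120·y·z − 105·y^2·z − 48·x^2·z − 192·x^2 + 168·x^2·y − 144·x·y + 126·x·y^2    [combine like terms]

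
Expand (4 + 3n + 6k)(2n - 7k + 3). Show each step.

17n - 10k + 12 + 6n^2 - 9kn - 42k^2

(4 + 3n + 6k)(2n - 7k + 3)
= 8n - 28k + 12 + 6n^2 - 21kn + 9n + 12kn - 42k^2 + 18k    [distributive law]
= 17n - 10k + 12 + 6n^2 - 9kn - 42k^2    [combine like terms]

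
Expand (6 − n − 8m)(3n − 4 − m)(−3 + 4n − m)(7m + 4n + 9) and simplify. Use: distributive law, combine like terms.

(6 − n − 8m)(3n − 4 − m)(−3 + 4n − m)(7m + 4n + 9)
= (18n − 24 − 6m − 3n^2 + 4n + mn − 24mn + 32m + 8m^2)(−3 + 4n − m)(7m + 4n + 9)    [distributive law]
= (22n − 24 + 26m − 3n^2 − 23mn + 8m^2)(−3 + 4n − m)(7m + 4n + 9)    [combine like terms]
= (−66n + 88n^2 − 22mn + 72 − 96n + 24m − 78m + 104mn − 26m^2 + 9n^2 − 12n^3 + 3mn^2 + 69mn − 92mn^2 + 23m^2n − 24m^2 + 32m^2n − 8m^3)(7m + 4n + 9)    [distributive law]
= (−162n + 97n^2 + 151mn + 72 − 54m − 50m^2 − 12n^3 − 89mn^2 + 55m^2n − 8m^3)(7m + 4n + 9)    [combine like terms]
= −1134mn − 648n^2 − 1458n + 679mn^2 + 388n^3 + 873n^2 + 1057m^2n + 604mn^2 + 1359mn + 504m + 288n + 648 − 378m^2 − 216mn − 486m − 350m^3 − 200m^2n − 450m^2 − 84mn^3 − 48n^4 − 108n^3 − 623m^2n^2 − 356mn^3 − 801mn^2 + 385m^3n + 220m^2n^2 + 495m^2n − 56m^4 − 32m^3n − 72m^3    [distributive law]
= 9mn + 225n^2 − 1170n + 482mn^2 + 280n^3 + 1352m^2n + 18m + 648 − 828m^2 − 422m^3 − 440mn^3 − 48n^4 − 403m^2n^2 + 353m^3n − 56m^4    [combine like terms]

9mn + 225n^2 − 1170n + 482mn^2 + 280n^3 + 1352m^2n + 18m + 648 − 828m^2 − 422m^3 − 440mn^3 − 48n^4 − 403m^2n^2 + 353m^3n − 56m^4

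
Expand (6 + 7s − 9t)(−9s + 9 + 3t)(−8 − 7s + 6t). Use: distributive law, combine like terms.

−450s + 441s^2 − 321st − 432 + 828t − 162t^2 + 441s^3 − 1092s^2t + 801st^2 − 162t^3

(6 + 7s − 9t)(−9s + 9 + 3t)(−8 − 7s + 6t)
= (−54s + 54 + 18t − 63s^2 + 63s + 21st + 81st − 81t − 27t^2)(−8 − 7s + 6t)    [distributive law]
= (9s + 54 − 63t − 63s^2 + 102st − 27t^2)(−8 − 7s + 6t)    [combine like terms]
= −72s − 63s^2 + 54st − 432 − 378s + 324t + 504t + 441st − 378t^2 + 504s^2 + 441s^3 − 378s^2t − 816st − 714s^2t + 612st^2 + 216t^2 + 189st^2 − 162t^3    [distributive law]
= −450s + 441s^2 − 321st − 432 + 828t − 162t^2 + 441s^3 − 1092s^2t + 801st^2 − 162t^3    [combine like terms]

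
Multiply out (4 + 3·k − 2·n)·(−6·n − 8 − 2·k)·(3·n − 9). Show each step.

−132·n² − 24·n + 288 + 30·k·n + 288·k − 42·k·n² − 18·k²·n + 54·k² + 36·n³

(4 + 3·k − 2·n)·(−6·n − 8 − 2·k)·(3·n − 9)
= (−24·n − 32 − 8·k − 18·k·n − 24·k − 6·k² + 12·n² + 16·n + 4·k·n)·(3·n − 9)    [distributive law]
= (−8·n − 32 − 32·k − 14·k·n − 6·k² + 12·n²)·(3·n − 9)    [combine like terms]
= −24·n² + 72·n − 96·n + 288 − 96·k·n + 288·k − 42·k·n² + 126·k·n − 18·k²·n + 54·k² + 36·n³ − 108·n²    [distributive law]
= −132·n² − 24·n + 288 + 30·k·n + 288·k − 42·k·n² − 18·k²·n + 54·k² + 36·n³    [combine like terms]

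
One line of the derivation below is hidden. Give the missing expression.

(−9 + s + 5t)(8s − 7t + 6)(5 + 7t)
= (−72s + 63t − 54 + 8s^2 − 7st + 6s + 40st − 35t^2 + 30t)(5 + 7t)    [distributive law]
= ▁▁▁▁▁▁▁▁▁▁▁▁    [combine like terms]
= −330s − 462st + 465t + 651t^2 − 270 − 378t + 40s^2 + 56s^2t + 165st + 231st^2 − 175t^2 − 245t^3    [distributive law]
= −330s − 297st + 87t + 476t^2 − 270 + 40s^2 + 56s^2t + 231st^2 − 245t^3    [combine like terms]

Applying combine like terms to the line above:

(−66s + 93t − 54 + 8s^2 + 33st − 35t^2)(5 + 7t)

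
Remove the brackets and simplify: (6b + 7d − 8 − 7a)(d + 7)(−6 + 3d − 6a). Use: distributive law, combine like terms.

(6b + 7d − 8 − 7a)(d + 7)(−6 + 3d − 6a)
= (6bd + 42b + 7d² + 49d − 8d − 56 − 7ad − 49a)(−6 + 3d − 6a)    [distributive law]
= (6bd + 42b + 7d² + 41d − 56 − 7ad − 49a)(−6 + 3d − 6a)    [combine like terms]
= −36bd + 18bd² − 36abd − 252b + 126bd − 252ab − 42d² + 21d³ − 42ad² − 246d + 123d² − 246ad + 336 − 168d + 336a + 42ad − 21ad² + 42a²d + 294a − 147ad + 294a²    [distributive law]
= 90bd + 18bd² − 36abd − 252b − 252ab + 81d² + 21d³ − 63ad² − 414d − 351ad + 336 + 630a + 42a²d + 294a²    [combine like terms]

90bd + 18bd² − 36abd − 252b − 252ab + 81d² + 21d³ − 63ad² − 414d − 351ad + 336 + 630a + 42a²d + 294a²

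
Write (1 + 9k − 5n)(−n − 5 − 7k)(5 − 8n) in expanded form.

(1 + 9k − 5n)(−n − 5 − 7k)(5 − 8n)
= (−n − 5 − 7k − 9kn − 45k − 63k^2 + 5n^2 + 25n + 35kn)(5 − 8n)    [distributive law]
= (24n − 5 − 52k + 26kn − 63k^2 + 5n^2)(5 − 8n)    [combine like terms]
= 120n − 192n^2 − 25 + 40n − 260k + 416kn + 130kn − 208kn^2 − 315k^2 + 504k^2n + 25n^2 − 40n^3    [distributive law]
= 160n − 167n^2 − 25 − 260k + 546kn − 208kn^2 − 315k^2 + 504k^2n − 40n^3    [combine like terms]

160n − 167n^2 − 25 − 260k + 546kn − 208kn^2 − 315k^2 + 504k^2n − 40n^3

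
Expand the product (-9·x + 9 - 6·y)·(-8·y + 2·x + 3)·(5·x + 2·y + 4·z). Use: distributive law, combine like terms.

264·x^2·y + 360·x·y^2 + 240·x·y·z - 90·x^3 - 72·x^2·z - 45·x^2 - 468·x·y - 36·x·z - 180·y^2 - 360·y·z + 135·x + 54·y + 108·z + 96·y^3 + 192·y^2·z

(-9·x + 9 - 6·y)·(-8·y + 2·x + 3)·(5·x + 2·y + 4·z)
= (72·x·y - 18·x^2 - 27·x - 72·y + 18·x + 27 + 48·y^2 - 12·x·y - 18·y)·(5·x + 2·y + 4·z)    [distributive law]
= (60·x·y - 18·x^2 - 9·x - 90·y + 27 + 48·y^2)·(5·x + 2·y + 4·z)    [combine like terms]
= 300·x^2·y + 120·x·y^2 + 240·x·y·z - 90·x^3 - 36·x^2·y - 72·x^2·z - 45·x^2 - 18·x·y - 36·x·z - 450·x·y - 180·y^2 - 360·y·z + 135·x + 54·y + 108·z + 240·x·y^2 + 96·y^3 + 192·y^2·z    [distributive law]
= 264·x^2·y + 360·x·y^2 + 240·x·y·z - 90·x^3 - 72·x^2·z - 45·x^2 - 468·x·y - 36·x·z - 180·y^2 - 360·y·z + 135·x + 54·y + 108·z + 96·y^3 + 192·y^2·z    [combine like terms]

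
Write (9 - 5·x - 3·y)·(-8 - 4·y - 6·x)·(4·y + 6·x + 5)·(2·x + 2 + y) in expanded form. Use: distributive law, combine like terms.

-1074·x·y - 1056·y - 324·y^2 - 872·x^2 - 1724·x - 720 + 534·x·y^2 + 108·y^3 + 886·x^2·y + 492·x^3 + 796·x^2·y^2 + 320·x·y^3 + 876·x^3·y + 360·x^4 + 48·y^4

(9 - 5·x - 3·y)·(-8 - 4·y - 6·x)·(4·y + 6·x + 5)·(2·x + 2 + y)
= (-72 - 36·y - 54·x + 40·x + 20·x·y + 30·x^2 + 24·y + 12·y^2 + 18·x·y)·(4·y + 6·x + 5)·(2·x + 2 + y)    [distributive law]
= (-72 - 12·y - 14·x + 38·x·y + 30·x^2 + 12·y^2)·(4·y + 6·x + 5)·(2·x + 2 + y)    [combine like terms]
= (-288·y - 432·x - 360 - 48·y^2 - 72·x·y - 60·y - 56·x·y - 84·x^2 - 70·x + 152·x·y^2 + 228·x^2·y + 190·x·y + 120·x^2·y + 180·x^3 + 150·x^2 + 48·y^3 + 72·x·y^2 + 60·y^2)·(2·x + 2 + y)    [distributive law]
= (-348·y - 502·x - 360 + 12·y^2 + 62·x·y + 66·x^2 + 224·x·y^2 + 348·x^2·y + 180·x^3 + 48·y^3)·(2·x + 2 + y)    [combine like terms]
= -696·x·y - 696·y - 348·y^2 - 1004·x^2 - 1004·x - 502·x·y - 720·x - 720 - 360·y + 24·x·y^2 + 24·y^2 + 12·y^3 + 124·x^2·y + 124·x·y + 62·x·y^2 + 132·x^3 + 132·x^2 + 66·x^2·y + 448·x^2·y^2 + 448·x·y^2 + 224·x·y^3 + 696·x^3·y + 696·x^2·y + 348·x^2·y^2 + 360·x^4 + 360·x^3 + 180·x^3·y + 96·x·y^3 + 96·y^3 + 48·y^4    [distributive law]
= -1074·x·y - 1056·y - 324·y^2 - 872·x^2 - 1724·x - 720 + 534·x·y^2 + 108·y^3 + 886·x^2·y + 492·x^3 + 796·x^2·y^2 + 320·x·y^3 + 876·x^3·y + 360·x^4 + 48·y^4    [combine like terms]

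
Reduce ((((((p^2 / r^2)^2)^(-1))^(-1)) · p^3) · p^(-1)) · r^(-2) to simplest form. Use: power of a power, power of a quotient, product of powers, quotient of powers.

p^6r^(-6)

((((((p^2 / r^2)^2)^(-1))^(-1)) · p^3) · p^(-1)) · r^(-2)
= (((((p^2 / r^2)^2)^1) · p^3) · p^(-1)) · r^(-2)    [power of a power]
= ((((p^2 / r^2)^2) · p^3) · p^(-1)) · r^(-2)    [power of a power]
= (((((p^2)^2) / ((r^2)^2)) · p^3) · p^(-1)) · r^(-2)    [power of a quotient]
= (((p^4 / ((r^2)^2)) · p^3) · p^(-1)) · r^(-2)    [power of a power]
= (((p^4 / r^4) · p^3) · p^(-1)) · r^(-2)    [power of a power]
= p^6r^(-6)    [quotient of powers; product of powers]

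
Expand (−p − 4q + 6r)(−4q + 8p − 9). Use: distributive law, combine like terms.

(−p − 4q + 6r)(−4q + 8p − 9)
= 4pq − 8p² + 9p + 16q² − 32pq + 36q − 24qr + 48pr − 54r    [distributive law]
= −28pq − 8p² + 9p + 16q² + 36q − 24qr + 48pr − 54r    [combine like terms]

−28pq − 8p² + 9p + 16q² + 36q − 24qr + 48pr − 54r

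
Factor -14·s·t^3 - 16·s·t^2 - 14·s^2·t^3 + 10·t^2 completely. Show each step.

2·t^2(-7·s·t - 8·s - 7·s^2·t + 5)

-14·s·t^3 - 16·s·t^2 - 14·s^2·t^3 + 10·t^2
= 2(-7·s·t^3 - 8·s·t^2 - 7·s^2·t^3 + 5·t^2)    [factor out 2]
= 2·t^2(-7·s·t - 8·s - 7·s^2·t + 5)    [factor out t^2]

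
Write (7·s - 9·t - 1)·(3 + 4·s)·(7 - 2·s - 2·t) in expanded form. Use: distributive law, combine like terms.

125·s + 162·s² - 232·s·t - 56·s³ + 16·s²·t - 183·t + 54·t² + 72·s·t² - 21

(7·s - 9·t - 1)·(3 + 4·s)·(7 - 2·s - 2·t)
= (21·s + 28·s² - 27·t - 36·s·t - 3 - 4·s)·(7 - 2·s - 2·t)    [distributive law]
= (17·s + 28·s² - 27·t - 36·s·t - 3)·(7 - 2·s - 2·t)    [combine like terms]
= 119·s - 34·s² - 34·s·t + 196·s² - 56·s³ - 56·s²·t - 189·t + 54·s·t + 54·t² - 252·s·t + 72·s²·t + 72·s·t² - 21 + 6·s + 6·t    [distributive law]
= 125·s + 162·s² - 232·s·t - 56·s³ + 16·s²·t - 183·t + 54·t² + 72·s·t² - 21    [combine like terms]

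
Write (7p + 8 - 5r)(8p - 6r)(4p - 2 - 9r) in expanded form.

224p^3 + 144p^2 - 832p^2r - 604pr + 858pr^2 - 128p + 96r + 372r^2 - 270r^3

(7p + 8 - 5r)(8p - 6r)(4p - 2 - 9r)
= (56p^2 - 42pr + 64p - 48r - 40pr + 30r^2)(4p - 2 - 9r)    [distributive law]
= (56p^2 - 82pr + 64p - 48r + 30r^2)(4p - 2 - 9r)    [combine like terms]
= 224p^3 - 112p^2 - 504p^2r - 328p^2r + 164pr + 738pr^2 + 256p^2 - 128p - 576pr - 192pr + 96r + 432r^2 + 120pr^2 - 60r^2 - 270r^3    [distributive law]
= 224p^3 + 144p^2 - 832p^2r - 604pr + 858pr^2 - 128p + 96r + 372r^2 - 270r^3    [combine like terms]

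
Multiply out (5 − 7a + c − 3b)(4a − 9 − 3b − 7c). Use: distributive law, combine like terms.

(5 − 7a + c − 3b)(4a − 9 − 3b − 7c)
= 20a − 45 − 15b − 35c − 28a² + 63a + 21ab + 49ac + 4ac − 9c − 3bc − 7c² − 12ab + 27b + 9b² + 21bc    [distributive law]
= 83a − 45 + 12b − 44c − 28a² + 9ab + 53ac + 18bc − 7c² + 9b²    [combine like terms]

83a − 45 + 12b − 44c − 28a² + 9ab + 53ac + 18bc − 7c² + 9b²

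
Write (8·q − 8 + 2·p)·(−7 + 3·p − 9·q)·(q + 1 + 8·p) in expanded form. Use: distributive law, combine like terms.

(8·q − 8 + 2·p)·(−7 + 3·p − 9·q)·(q + 1 + 8·p)
= (−56·q + 24·p·q − 72·q^2 + 56 − 24·p + 72·q − 14·p + 6·p^2 − 18·p·q)·(q + 1 + 8·p)    [distributive law]
= (16·q + 6·p·q − 72·q^2 + 56 − 38·p + 6·p^2)·(q + 1 + 8·p)    [combine like terms]
= 16·q^2 + 16·q + 128·p·q + 6·p·q^2 + 6·p·q + 48·p^2·q − 72·q^3 − 72·q^2 − 576·p·q^2 + 56·q + 56 + 448·p − 38·p·q − 38·p − 304·p^2 + 6·p^2·q + 6·p^2 + 48·p^3    [distributive law]
= −56·q^2 + 72·q + 96·p·q − 570·p·q^2 + 54·p^2·q − 72·q^3 + 56 + 410·p − 298·p^2 + 48·p^3    [combine like terms]

−56·q^2 + 72·q + 96·p·q − 570·p·q^2 + 54·p^2·q − 72·q^3 + 56 + 410·p − 298·p^2 + 48·p^3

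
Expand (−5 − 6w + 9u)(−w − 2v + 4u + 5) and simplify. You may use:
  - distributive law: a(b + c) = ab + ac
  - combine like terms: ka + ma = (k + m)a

(−5 − 6w + 9u)(−w − 2v + 4u + 5)
= 5w + 10v − 20u − 25 + 6w^2 + 12vw − 24uw − 30w − 9uw − 18uv + 36u^2 + 45u    [distributive law]
= −25w + 10v + 25u − 25 + 6w^2 + 12vw − 33uw − 18uv + 36u^2    [combine like terms]

−25w + 10v + 25u − 25 + 6w^2 + 12vw − 33uw − 18uv + 36u^2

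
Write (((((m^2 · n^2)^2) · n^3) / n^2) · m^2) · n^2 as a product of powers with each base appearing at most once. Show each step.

m^6·n^7

(((((m^2 · n^2)^2) · n^3) / n^2) · m^2) · n^2
= ((((((m^2)^2) · ((n^2)^2)) · n^3) / n^2) · m^2) · n^2    [power of a product]
= ((((m^4 · ((n^2)^2)) · n^3) / n^2) · m^2) · n^2    [power of a power]
= ((((m^4 · n^4) · n^3) / n^2) · m^2) · n^2    [power of a power]
= m^6·n^7    [quotient of powers; product of powers]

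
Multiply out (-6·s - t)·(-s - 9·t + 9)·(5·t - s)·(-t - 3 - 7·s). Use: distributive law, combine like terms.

(-6·s - t)·(-s - 9·t + 9)·(5·t - s)·(-t - 3 - 7·s)
= (6·s^2 + 54·s·t - 54·s + s·t + 9·t^2 - 9·t)·(5·t - s)·(-t - 3 - 7·s)    [distributive law]
= (6·s^2 + 55·s·t - 54·s + 9·t^2 - 9·t)·(5·t - s)·(-t - 3 - 7·s)    [combine like terms]
= (30·s^2·t - 6·s^3 + 275·s·t^2 - 55·s^2·t - 270·s·t + 54·s^2 + 45·t^3 - 9·s·t^2 - 45·t^2 + 9·s·t)·(-t - 3 - 7·s)    [distributive law]
= (-25·s^2·t - 6·s^3 + 266·s·t^2 - 261·s·t + 54·s^2 + 45·t^3 - 45·t^2)·(-t - 3 - 7·s)    [combine like terms]
= 25·s^2·t^2 + 75·s^2·t + 175·s^3·t + 6·s^3·t + 18·s^3 + 42·s^4 - 266·s·t^3 - 798·s·t^2 - 1862·s^2·t^2 + 261·s·t^2 + 783·s·t + 1827·s^2·t - 54·s^2·t - 162·s^2 - 378·s^3 - 45·t^4 - 135·t^3 - 315·s·t^3 + 45·t^3 + 135·t^2 + 315·s·t^2    [distributive law]
= -1837·s^2·t^2 + 1848·s^2·t + 181·s^3·t - 360·s^3 + 42·s^4 - 581·s·t^3 - 222·s·t^2 + 783·s·t - 162·s^2 - 45·t^4 - 90·t^3 + 135·t^2    [combine like terms]

-1837·s^2·t^2 + 1848·s^2·t + 181·s^3·t - 360·s^3 + 42·s^4 - 581·s·t^3 - 222·s·t^2 + 783·s·t - 162·s^2 - 45·t^4 - 90·t^3 + 135·t^2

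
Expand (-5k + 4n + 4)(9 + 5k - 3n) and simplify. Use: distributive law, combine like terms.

(-5k + 4n + 4)(9 + 5k - 3n)
= -45k - 25k^2 + 15kn + 36n + 20kn - 12n^2 + 36 + 20k - 12n    [distributive law]
= -25k - 25k^2 + 35kn + 24n - 12n^2 + 36    [combine like terms]

-25k - 25k^2 + 35kn + 24n - 12n^2 + 36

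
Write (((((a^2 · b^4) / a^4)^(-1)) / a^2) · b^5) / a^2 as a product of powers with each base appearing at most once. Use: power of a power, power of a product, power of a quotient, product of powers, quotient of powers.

a^(-2)·b

(((((a^2 · b^4) / a^4)^(-1)) / a^2) · b^5) / a^2
= (((((a^2 · b^4)^(-1)) / ((a^4)^(-1))) / a^2) · b^5) / a^2    [power of a quotient]
= ((((((a^2)^(-1)) · ((b^4)^(-1))) / ((a^4)^(-1))) / a^2) · b^5) / a^2    [power of a product]
= ((((a^(-2) · ((b^4)^(-1))) / ((a^4)^(-1))) / a^2) · b^5) / a^2    [power of a power]
= ((((a^(-2) · b^(-4)) / ((a^4)^(-1))) / a^2) · b^5) / a^2    [power of a power]
= ((((a^(-2) · b^(-4)) / a^(-4)) / a^2) · b^5) / a^2    [power of a power]
= a^(-2)·b    [quotient of powers; product of powers]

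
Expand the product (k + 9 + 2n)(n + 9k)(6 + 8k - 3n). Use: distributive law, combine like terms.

(k + 9 + 2n)(n + 9k)(6 + 8k - 3n)
= (kn + 9k² + 9n + 81k + 2n² + 18kn)(6 + 8k - 3n)    [distributive law]
= (19kn + 9k² + 9n + 81k + 2n²)(6 + 8k - 3n)    [combine like terms]
= 114kn + 152k²n - 57kn² + 54k² + 72k³ - 27k²n + 54n + 72kn - 27n² + 486k + 648k² - 243kn + 12n² + 16kn² - 6n³    [distributive law]
= -57kn + 125k²n - 41kn² + 702k² + 72k³ + 54n - 15n² + 486k - 6n³    [combine like terms]

-57kn + 125k²n - 41kn² + 702k² + 72k³ + 54n - 15n² + 486k - 6n³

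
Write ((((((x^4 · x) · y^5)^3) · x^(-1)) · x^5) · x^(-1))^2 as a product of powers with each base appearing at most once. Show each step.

((((((x^4 · x) · y^5)^3) · x^(-1)) · x^5) · x^(-1))^2
= ((((((x^4 · x) · y^5)^3) · x^(-1)) · x^5)^2) · ((x^(-1))^2)    [power of a product]
= ((((((x^4 · x) · y^5)^3) · x^(-1))^2) · ((x^5)^2)) · ((x^(-1))^2)    [power of a product]
= ((((((x^4 · x) · y^5)^3)^2) · ((x^(-1))^2)) · ((x^5)^2)) · ((x^(-1))^2)    [power of a product]
= (((((x^4 · x) · y^5)^6) · ((x^(-1))^2)) · ((x^5)^2)) · ((x^(-1))^2)    [power of a power]
= (((((x^4 · x)^6) · ((y^5)^6)) · ((x^(-1))^2)) · ((x^5)^2)) · ((x^(-1))^2)    [power of a product]
= ((((((x^4)^6) · (x^6)) · ((y^5)^6)) · ((x^(-1))^2)) · ((x^5)^2)) · ((x^(-1))^2)    [power of a product]
= ((((x^24 · (x^6)) · ((y^5)^6)) · ((x^(-1))^2)) · ((x^5)^2)) · ((x^(-1))^2)    [power of a power]
= (((x^30 · ((y^5)^6)) · ((x^(-1))^2)) · ((x^5)^2)) · ((x^(-1))^2)    [product of powers]
= (((x^30 · y^30) · ((x^(-1))^2)) · ((x^5)^2)) · ((x^(-1))^2)    [power of a power]
= (((x^30 · y^30) · x^(-2)) · ((x^5)^2)) · ((x^(-1))^2)    [power of a power]
= (((x^30 · y^30) · x^(-2)) · x^10) · ((x^(-1))^2)    [power of a power]
= (((x^30 · y^30) · x^(-2)) · x^10) · x^(-2)    [power of a power]
= x^36y^30    [product of powers]

x^36y^30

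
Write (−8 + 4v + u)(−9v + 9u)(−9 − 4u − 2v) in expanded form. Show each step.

−648v − 387uv + 180v^2 + 648u + 207u^2 + 90uv^2 + 72v^3 − 126u^2v − 36u^3

(−8 + 4v + u)(−9v + 9u)(−9 − 4u − 2v)
= (72v − 72u − 36v^2 + 36uv − 9uv + 9u^2)(−9 − 4u − 2v)    [distributive law]
= (72v − 72u − 36v^2 + 27uv + 9u^2)(−9 − 4u − 2v)    [combine like terms]
= −648v − 288uv − 144v^2 + 648u + 288u^2 + 144uv + 324v^2 + 144uv^2 + 72v^3 − 243uv − 108u^2v − 54uv^2 − 81u^2 − 36u^3 − 18u^2v    [distributive law]
= −648v − 387uv + 180v^2 + 648u + 207u^2 + 90uv^2 + 72v^3 − 126u^2v − 36u^3    [combine like terms]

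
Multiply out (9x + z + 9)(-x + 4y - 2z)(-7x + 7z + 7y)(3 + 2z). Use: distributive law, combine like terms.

(9x + z + 9)(-x + 4y - 2z)(-7x + 7z + 7y)(3 + 2z)
= (-9x^2 + 36xy - 18xz - xz + 4yz - 2z^2 - 9x + 36y - 18z)(-7x + 7z + 7y)(3 + 2z)    [distributive law]
= (-9x^2 + 36xy - 19xz + 4yz - 2z^2 - 9x + 36y - 18z)(-7x + 7z + 7y)(3 + 2z)    [combine like terms]
= (63x^3 - 63x^2z - 63x^2y - 252x^2y + 252xyz + 252xy^2 + 133x^2z - 133xz^2 - 133xyz - 28xyz + 28yz^2 + 28y^2z + 14xz^2 - 14z^3 - 14yz^2 + 63x^2 - 63xz - 63xy - 252xy + 252yz + 252y^2 + 126xz - 126z^2 - 126yz)(3 + 2z)    [distributive law]
= (63x^3 + 70x^2z - 315x^2y + 91xyz + 252xy^2 - 119xz^2 + 14yz^2 + 28y^2z - 14z^3 + 63x^2 + 63xz - 315xy + 126yz + 252y^2 - 126z^2)(3 + 2z)    [combine like terms]
= 189x^3 + 126x^3z + 210x^2z + 140x^2z^2 - 945x^2y - 630x^2yz + 273xyz + 182xyz^2 + 756xy^2 + 504xy^2z - 357xz^2 - 238xz^3 + 42yz^2 + 28yz^3 + 84y^2z + 56y^2z^2 - 42z^3 - 28z^4 + 189x^2 + 126x^2z + 189xz + 126xz^2 - 945xy - 630xyz + 378yz + 252yz^2 + 756y^2 + 504y^2z - 378z^2 - 252z^3    [distributive law]
= 189x^3 + 126x^3z + 336x^2z + 140x^2z^2 - 945x^2y - 630x^2yz - 357xyz + 182xyz^2 + 756xy^2 + 504xy^2z - 231xz^2 - 238xz^3 + 294yz^2 + 28yz^3 + 588y^2z + 56y^2z^2 - 294z^3 - 28z^4 + 189x^2 + 189xz - 945xy + 378yz + 756y^2 - 378z^2    [combine like terms]

189x^3 + 126x^3z + 336x^2z + 140x^2z^2 - 945x^2y - 630x^2yz - 357xyz + 182xyz^2 + 756xy^2 + 504xy^2z - 231xz^2 - 238xz^3 + 294yz^2 + 28yz^3 + 588y^2z + 56y^2z^2 - 294z^3 - 28z^4 + 189x^2 + 189xz - 945xy + 378yz + 756y^2 - 378z^2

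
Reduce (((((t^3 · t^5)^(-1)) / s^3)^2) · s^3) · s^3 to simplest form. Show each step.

t^(-16)

(((((t^3 · t^5)^(-1)) / s^3)^2) · s^3) · s^3
= (((((t^3 · t^5)^(-1))^2) / ((s^3)^2)) · s^3) · s^3    [power of a quotient]
= ((((t^3 · t^5)^(-2)) / ((s^3)^2)) · s^3) · s^3    [power of a power]
= (((((t^3)^(-2)) · ((t^5)^(-2))) / ((s^3)^2)) · s^3) · s^3    [power of a product]
= (((t^(-6) · ((t^5)^(-2))) / ((s^3)^2)) · s^3) · s^3    [power of a power]
= (((t^(-6) · t^(-10)) / ((s^3)^2)) · s^3) · s^3    [power of a power]
= ((t^(-16) / ((s^3)^2)) · s^3) · s^3    [product of powers]
= ((t^(-16) / s^6) · s^3) · s^3    [power of a power]
= t^(-16)    [quotient of powers; product of powers]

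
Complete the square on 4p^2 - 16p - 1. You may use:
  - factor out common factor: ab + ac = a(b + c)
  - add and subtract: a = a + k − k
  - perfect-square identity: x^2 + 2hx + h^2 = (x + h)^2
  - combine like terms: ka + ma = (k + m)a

4p^2 - 16p - 1
= 4(p^2 - 4p) - 1    [factor out 4 from the p-terms]
= 4(p^2 - 4p + 4 - 4) - 1    [add and subtract 4 inside the bracket]
= 4(p - 2)^2 - 16 - 1    [perfect-square identity]
= 4(p - 2)^2 - 17    [combine constants]

4(p - 2)^2 - 17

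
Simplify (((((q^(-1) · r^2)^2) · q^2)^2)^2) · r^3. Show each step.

r^19

(((((q^(-1) · r^2)^2) · q^2)^2)^2) · r^3
= ((((q^(-1) · r^2)^2) · q^2)^4) · r^3    [power of a power]
= ((((q^(-1) · r^2)^2)^4) · ((q^2)^4)) · r^3    [power of a product]
= (((q^(-1) · r^2)^8) · ((q^2)^4)) · r^3    [power of a power]
= ((((q^(-1))^8) · ((r^2)^8)) · ((q^2)^4)) · r^3    [power of a product]
= ((q^(-8) · ((r^2)^8)) · ((q^2)^4)) · r^3    [power of a power]
= ((q^(-8) · r^16) · ((q^2)^4)) · r^3    [power of a power]
= ((q^(-8) · r^16) · q^8) · r^3    [power of a power]
= r^19    [product of powers]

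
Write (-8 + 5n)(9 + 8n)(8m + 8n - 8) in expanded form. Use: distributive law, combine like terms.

(-8 + 5n)(9 + 8n)(8m + 8n - 8)
= (-72 - 64n + 45n + 40n^2)(8m + 8n - 8)    [distributive law]
= (-72 - 19n + 40n^2)(8m + 8n - 8)    [combine like terms]
= -576m - 576n + 576 - 152mn - 152n^2 + 152n + 320mn^2 + 320n^3 - 320n^2    [distributive law]
= -576m - 424n + 576 - 152mn - 472n^2 + 320mn^2 + 320n^3    [combine like terms]

-576m - 424n + 576 - 152mn - 472n^2 + 320mn^2 + 320n^3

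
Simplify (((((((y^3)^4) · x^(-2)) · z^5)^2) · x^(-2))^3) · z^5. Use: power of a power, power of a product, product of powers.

x^(-18)y^72z^35

(((((((y^3)^4) · x^(-2)) · z^5)^2) · x^(-2))^3) · z^5
= (((((((y^3)^4) · x^(-2)) · z^5)^2)^3) · ((x^(-2))^3)) · z^5    [power of a product]
= ((((((y^3)^4) · x^(-2)) · z^5)^6) · ((x^(-2))^3)) · z^5    [power of a power]
= ((((((y^3)^4) · x^(-2))^6) · ((z^5)^6)) · ((x^(-2))^3)) · z^5    [power of a product]
= ((((((y^3)^4)^6) · ((x^(-2))^6)) · ((z^5)^6)) · ((x^(-2))^3)) · z^5    [power of a product]
= (((((y^3)^24) · ((x^(-2))^6)) · ((z^5)^6)) · ((x^(-2))^3)) · z^5    [power of a power]
= (((y^72 · ((x^(-2))^6)) · ((z^5)^6)) · ((x^(-2))^3)) · z^5    [power of a power]
= (((y^72 · x^(-12)) · ((z^5)^6)) · ((x^(-2))^3)) · z^5    [power of a power]
= (((y^72 · x^(-12)) · z^30) · ((x^(-2))^3)) · z^5    [power of a power]
= (((y^72 · x^(-12)) · z^30) · x^(-6)) · z^5    [power of a power]
= x^(-18)y^72z^35    [product of powers]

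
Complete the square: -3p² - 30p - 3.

-3(p + 5)² + 72

-3p² - 30p - 3
= -3(p² + 10p) - 3    [factor out -3 from the p-terms]
= -3(p² + 10p + 25 - 25) - 3    [add and subtract 25 inside the bracket]
= -3(p + 5)² + 75 - 3    [perfect-square identity]
= -3(p + 5)² + 72    [combine constants]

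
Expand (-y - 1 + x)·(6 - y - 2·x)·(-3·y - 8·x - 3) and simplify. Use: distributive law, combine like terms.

12·y² + 13·x·y + 33·y - 3·y³ - 11·x·y² - 2·x²·y + 24·x + 18 - 58·x² + 16·x³

(-y - 1 + x)·(6 - y - 2·x)·(-3·y - 8·x - 3)
= (-6·y + y² + 2·x·y - 6 + y + 2·x + 6·x - x·y - 2·x²)·(-3·y - 8·x - 3)    [distributive law]
= (-5·y + y² + x·y - 6 + 8·x - 2·x²)·(-3·y - 8·x - 3)    [combine like terms]
= 15·y² + 40·x·y + 15·y - 3·y³ - 8·x·y² - 3·y² - 3·x·y² - 8·x²·y - 3·x·y + 18·y + 48·x + 18 - 24·x·y - 64·x² - 24·x + 6·x²·y + 16·x³ + 6·x²    [distributive law]
= 12·y² + 13·x·y + 33·y - 3·y³ - 11·x·y² - 2·x²·y + 24·x + 18 - 58·x² + 16·x³    [combine like terms]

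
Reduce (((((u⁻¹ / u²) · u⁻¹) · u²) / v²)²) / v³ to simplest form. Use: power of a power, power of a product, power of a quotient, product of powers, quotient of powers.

u⁻⁴v⁻⁷

(((((u⁻¹ / u²) · u⁻¹) · u²) / v²)²) / v³
= (((((u⁻¹ / u²) · u⁻¹) · u²)²) / ((v²)²)) / v³    [power of a quotient]
= (((((u⁻¹ / u²) · u⁻¹)²) · ((u²)²)) / ((v²)²)) / v³    [power of a product]
= (((((u⁻¹ / u²)²) · ((u⁻¹)²)) · ((u²)²)) / ((v²)²)) / v³    [power of a product]
= ((((((u⁻¹)²) / ((u²)²)) · ((u⁻¹)²)) · ((u²)²)) / ((v²)²)) / v³    [power of a quotient]
= ((((u⁻² / ((u²)²)) · ((u⁻¹)²)) · ((u²)²)) / ((v²)²)) / v³    [power of a power]
= ((((u⁻² / u⁴) · ((u⁻¹)²)) · ((u²)²)) / ((v²)²)) / v³    [power of a power]
= (((u⁻⁶ · ((u⁻¹)²)) · ((u²)²)) / ((v²)²)) / v³    [quotient of powers]
= (((u⁻⁶ · u⁻²) · ((u²)²)) / ((v²)²)) / v³    [power of a power]
= ((u⁻⁸ · ((u²)²)) / ((v²)²)) / v³    [product of powers]
= ((u⁻⁸ · u⁴) / ((v²)²)) / v³    [power of a power]
= (u⁻⁴ / ((v²)²)) / v³    [product of powers]
= (u⁻⁴ / v⁴) / v³    [power of a power]
= u⁻⁴v⁻⁷    [quotient of powers; product of powers]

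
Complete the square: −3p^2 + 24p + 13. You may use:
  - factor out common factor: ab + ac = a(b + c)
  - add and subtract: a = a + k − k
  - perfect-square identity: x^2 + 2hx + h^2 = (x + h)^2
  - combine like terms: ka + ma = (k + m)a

−3p^2 + 24p + 13
= −3(p^2 − 8p) + 13    [factor out -3 from the p-terms]
= −3(p^2 − 8p + 16 − 16) + 13    [add and subtract 16 inside the bracket]
= −3(p − 4)^2 + 48 + 13    [perfect-square identity]
= −3(p − 4)^2 + 61    [combine constants]

−3(p − 4)^2 + 61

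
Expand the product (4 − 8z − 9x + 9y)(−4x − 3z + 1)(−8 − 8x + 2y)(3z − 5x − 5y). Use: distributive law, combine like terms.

(4 − 8z − 9x + 9y)(−4x − 3z + 1)(−8 − 8x + 2y)(3z − 5x − 5y)
= (−16x − 12z + 4 + 32xz + 24z^2 − 8z + 36x^2 + 27xz − 9x − 36xy − 27yz + 9y)(−8 − 8x + 2y)(3z − 5x − 5y)    [distributive law]
= (−25x − 20z + 4 + 59xz + 24z^2 + 36x^2 − 36xy − 27yz + 9y)(−8 − 8x + 2y)(3z − 5x − 5y)    [combine like terms]
= (200x + 200x^2 − 50xy + 160z + 160xz − 40yz − 32 − 32x + 8y − 472xz − 472x^2z + 118xyz − 192z^2 − 192xz^2 + 48yz^2 − 288x^2 − 288x^3 + 72x^2y + 288xy + 288x^2y − 72xy^2 + 216yz + 216xyz − 54y^2z − 72y − 72xy + 18y^2)(3z − 5x − 5y)    [distributive law]
= (168x − 88x^2 + 166xy + 160z − 312xz + 176yz − 32 − 64y − 472x^2z + 334xyz − 192z^2 − 192xz^2 + 48yz^2 − 288x^3 + 360x^2y − 72xy^2 − 54y^2z + 18y^2)(3z − 5x − 5y)    [combine like terms]
= 504xz − 840x^2 − 840xy − 264x^2z + 440x^3 + 440x^2y + 498xyz − 830x^2y − 830xy^2 + 480z^2 − 800xz − 800yz − 936xz^2 + 1560x^2z + 1560xyz + 528yz^2 − 880xyz − 880y^2z − 96z + 160x + 160y − 192yz + 320xy + 320y^2 − 1416x^2z^2 + 2360x^3z + 2360x^2yz + 1002xyz^2 − 1670x^2yz − 1670xy^2z − 576z^3 + 960xz^2 + 960yz^2 − 576xz^3 + 960x^2z^2 + 960xyz^2 + 144yz^3 − 240xyz^2 − 240y^2z^2 − 864x^3z + 1440x^4 + 1440x^3y + 1080x^2yz − 1800x^3y − 1800x^2y^2 − 216xy^2z + 360x^2y^2 + 360xy^3 − 162y^2z^2 + 270xy^2z + 270y^3z + 54y^2z − 90xy^2 − 90y^3    [distributive law]
= −296xz − 840x^2 − 520xy + 1296x^2z + 440x^3 − 390x^2y + 1178xyz − 920xy^2 + 480z^2 − 992yz + 24xz^2 + 1488yz^2 − 826y^2z − 96z + 160x + 160y + 320y^2 − 456x^2z^2 + 1496x^3z + 1770x^2yz + 1722xyz^2 − 1616xy^2z − 576z^3 − 576xz^3 + 144yz^3 − 402y^2z^2 + 1440x^4 − 360x^3y − 1440x^2y^2 + 360xy^3 + 270y^3z − 90y^3    [combine like terms]

−296xz − 840x^2 − 520xy + 1296x^2z + 440x^3 − 390x^2y + 1178xyz − 920xy^2 + 480z^2 − 992yz + 24xz^2 + 1488yz^2 − 826y^2z − 96z + 160x + 160y + 320y^2 − 456x^2z^2 + 1496x^3z + 1770x^2yz + 1722xyz^2 − 1616xy^2z − 576z^3 − 576xz^3 + 144yz^3 − 402y^2z^2 + 1440x^4 − 360x^3y − 1440x^2y^2 + 360xy^3 + 270y^3z − 90y^3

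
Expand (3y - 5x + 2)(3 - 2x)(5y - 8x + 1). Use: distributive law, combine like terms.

45y^2 - 173xy + 39y - 30xy^2 + 98x^2y + 162x^2 - 67x - 80x^3 + 6

(3y - 5x + 2)(3 - 2x)(5y - 8x + 1)
= (9y - 6xy - 15x + 10x^2 + 6 - 4x)(5y - 8x + 1)    [distributive law]
= (9y - 6xy - 19x + 10x^2 + 6)(5y - 8x + 1)    [combine like terms]
= 45y^2 - 72xy + 9y - 30xy^2 + 48x^2y - 6xy - 95xy + 152x^2 - 19x + 50x^2y - 80x^3 + 10x^2 + 30y - 48x + 6    [distributive law]
= 45y^2 - 173xy + 39y - 30xy^2 + 98x^2y + 162x^2 - 67x - 80x^3 + 6    [combine like terms]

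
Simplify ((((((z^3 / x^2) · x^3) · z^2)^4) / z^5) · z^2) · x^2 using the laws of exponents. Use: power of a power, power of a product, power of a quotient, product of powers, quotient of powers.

((((((z^3 / x^2) · x^3) · z^2)^4) / z^5) · z^2) · x^2
= ((((((z^3 / x^2) · x^3)^4) · ((z^2)^4)) / z^5) · z^2) · x^2    [power of a product]
= ((((((z^3 / x^2)^4) · ((x^3)^4)) · ((z^2)^4)) / z^5) · z^2) · x^2    [power of a product]
= (((((((z^3)^4) / ((x^2)^4)) · ((x^3)^4)) · ((z^2)^4)) / z^5) · z^2) · x^2    [power of a quotient]
= (((((z^12 / ((x^2)^4)) · ((x^3)^4)) · ((z^2)^4)) / z^5) · z^2) · x^2    [power of a power]
= (((((z^12 / x^8) · ((x^3)^4)) · ((z^2)^4)) / z^5) · z^2) · x^2    [power of a power]
= (((((z^12 / x^8) · x^12) · ((z^2)^4)) / z^5) · z^2) · x^2    [power of a power]
= (((((z^12 / x^8) · x^12) · z^8) / z^5) · z^2) · x^2    [power of a power]
= x^6·z^17    [quotient of powers; product of powers]

x^6·z^17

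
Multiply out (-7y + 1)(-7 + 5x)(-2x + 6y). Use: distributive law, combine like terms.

-68xy + 294y² + 70x²y - 210xy² + 14x - 42y - 10x²

(-7y + 1)(-7 + 5x)(-2x + 6y)
= (49y - 35xy - 7 + 5x)(-2x + 6y)    [distributive law]
= -98xy + 294y² + 70x²y - 210xy² + 14x - 42y - 10x² + 30xy    [distributive law]
= -68xy + 294y² + 70x²y - 210xy² + 14x - 42y - 10x²    [combine like terms]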